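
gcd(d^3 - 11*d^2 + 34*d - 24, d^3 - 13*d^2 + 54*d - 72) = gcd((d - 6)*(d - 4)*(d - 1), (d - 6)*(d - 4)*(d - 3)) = d^2 - 10*d + 24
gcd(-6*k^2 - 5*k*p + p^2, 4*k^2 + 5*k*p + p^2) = k + p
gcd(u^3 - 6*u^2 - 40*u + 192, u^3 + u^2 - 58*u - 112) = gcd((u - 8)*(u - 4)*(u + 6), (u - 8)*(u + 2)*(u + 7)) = u - 8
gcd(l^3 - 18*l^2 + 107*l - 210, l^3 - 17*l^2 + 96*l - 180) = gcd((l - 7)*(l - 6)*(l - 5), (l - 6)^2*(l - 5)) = l^2 - 11*l + 30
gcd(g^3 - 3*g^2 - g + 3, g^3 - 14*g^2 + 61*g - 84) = g - 3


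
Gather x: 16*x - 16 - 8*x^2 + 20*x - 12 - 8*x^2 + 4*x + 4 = -16*x^2 + 40*x - 24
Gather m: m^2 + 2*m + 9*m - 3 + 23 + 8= m^2 + 11*m + 28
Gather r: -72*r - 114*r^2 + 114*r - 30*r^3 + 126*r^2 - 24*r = -30*r^3 + 12*r^2 + 18*r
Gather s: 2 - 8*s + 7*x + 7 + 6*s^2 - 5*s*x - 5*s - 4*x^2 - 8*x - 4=6*s^2 + s*(-5*x - 13) - 4*x^2 - x + 5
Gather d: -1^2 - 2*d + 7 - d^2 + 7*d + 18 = -d^2 + 5*d + 24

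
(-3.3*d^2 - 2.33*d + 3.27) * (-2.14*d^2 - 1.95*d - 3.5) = 7.062*d^4 + 11.4212*d^3 + 9.0957*d^2 + 1.7785*d - 11.445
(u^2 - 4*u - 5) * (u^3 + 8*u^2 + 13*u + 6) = u^5 + 4*u^4 - 24*u^3 - 86*u^2 - 89*u - 30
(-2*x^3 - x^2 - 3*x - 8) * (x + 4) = -2*x^4 - 9*x^3 - 7*x^2 - 20*x - 32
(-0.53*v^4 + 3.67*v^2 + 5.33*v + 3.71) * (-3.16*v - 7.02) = 1.6748*v^5 + 3.7206*v^4 - 11.5972*v^3 - 42.6062*v^2 - 49.1402*v - 26.0442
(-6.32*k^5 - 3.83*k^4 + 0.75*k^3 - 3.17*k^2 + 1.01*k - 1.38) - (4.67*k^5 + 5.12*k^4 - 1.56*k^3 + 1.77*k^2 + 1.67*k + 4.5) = -10.99*k^5 - 8.95*k^4 + 2.31*k^3 - 4.94*k^2 - 0.66*k - 5.88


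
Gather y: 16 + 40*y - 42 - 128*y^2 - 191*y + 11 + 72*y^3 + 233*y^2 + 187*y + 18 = 72*y^3 + 105*y^2 + 36*y + 3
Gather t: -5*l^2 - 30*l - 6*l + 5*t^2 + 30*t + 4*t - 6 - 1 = -5*l^2 - 36*l + 5*t^2 + 34*t - 7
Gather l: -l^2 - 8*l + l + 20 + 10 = -l^2 - 7*l + 30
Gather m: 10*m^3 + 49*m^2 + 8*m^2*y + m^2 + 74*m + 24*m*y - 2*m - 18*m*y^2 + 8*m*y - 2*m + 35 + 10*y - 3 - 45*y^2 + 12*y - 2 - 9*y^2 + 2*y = 10*m^3 + m^2*(8*y + 50) + m*(-18*y^2 + 32*y + 70) - 54*y^2 + 24*y + 30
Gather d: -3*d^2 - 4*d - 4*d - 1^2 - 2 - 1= -3*d^2 - 8*d - 4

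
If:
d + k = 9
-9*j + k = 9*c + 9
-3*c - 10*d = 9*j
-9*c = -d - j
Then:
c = 0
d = 0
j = 0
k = 9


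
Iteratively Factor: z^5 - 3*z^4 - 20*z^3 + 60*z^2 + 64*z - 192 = (z + 4)*(z^4 - 7*z^3 + 8*z^2 + 28*z - 48) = (z - 2)*(z + 4)*(z^3 - 5*z^2 - 2*z + 24) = (z - 3)*(z - 2)*(z + 4)*(z^2 - 2*z - 8) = (z - 4)*(z - 3)*(z - 2)*(z + 4)*(z + 2)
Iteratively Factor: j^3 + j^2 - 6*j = (j)*(j^2 + j - 6) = j*(j - 2)*(j + 3)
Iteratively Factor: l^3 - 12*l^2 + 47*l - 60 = (l - 4)*(l^2 - 8*l + 15) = (l - 5)*(l - 4)*(l - 3)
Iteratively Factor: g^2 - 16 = (g - 4)*(g + 4)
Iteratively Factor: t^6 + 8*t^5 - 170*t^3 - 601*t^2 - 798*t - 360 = (t - 5)*(t^5 + 13*t^4 + 65*t^3 + 155*t^2 + 174*t + 72) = (t - 5)*(t + 3)*(t^4 + 10*t^3 + 35*t^2 + 50*t + 24) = (t - 5)*(t + 3)*(t + 4)*(t^3 + 6*t^2 + 11*t + 6) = (t - 5)*(t + 2)*(t + 3)*(t + 4)*(t^2 + 4*t + 3) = (t - 5)*(t + 1)*(t + 2)*(t + 3)*(t + 4)*(t + 3)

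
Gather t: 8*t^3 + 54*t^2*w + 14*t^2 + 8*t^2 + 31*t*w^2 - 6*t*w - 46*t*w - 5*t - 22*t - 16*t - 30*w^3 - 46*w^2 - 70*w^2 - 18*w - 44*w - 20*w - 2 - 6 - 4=8*t^3 + t^2*(54*w + 22) + t*(31*w^2 - 52*w - 43) - 30*w^3 - 116*w^2 - 82*w - 12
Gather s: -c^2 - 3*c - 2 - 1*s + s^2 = -c^2 - 3*c + s^2 - s - 2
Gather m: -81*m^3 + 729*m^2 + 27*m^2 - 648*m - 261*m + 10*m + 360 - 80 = -81*m^3 + 756*m^2 - 899*m + 280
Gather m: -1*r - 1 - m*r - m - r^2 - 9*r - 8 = m*(-r - 1) - r^2 - 10*r - 9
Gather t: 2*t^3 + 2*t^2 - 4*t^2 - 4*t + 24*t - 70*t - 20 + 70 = 2*t^3 - 2*t^2 - 50*t + 50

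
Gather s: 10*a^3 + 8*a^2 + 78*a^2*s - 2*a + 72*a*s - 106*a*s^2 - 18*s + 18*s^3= 10*a^3 + 8*a^2 - 106*a*s^2 - 2*a + 18*s^3 + s*(78*a^2 + 72*a - 18)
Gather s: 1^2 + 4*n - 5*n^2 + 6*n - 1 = -5*n^2 + 10*n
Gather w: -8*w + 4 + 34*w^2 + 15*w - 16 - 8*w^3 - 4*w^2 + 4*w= -8*w^3 + 30*w^2 + 11*w - 12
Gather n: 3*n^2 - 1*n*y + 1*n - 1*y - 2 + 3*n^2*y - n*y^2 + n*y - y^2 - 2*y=n^2*(3*y + 3) + n*(1 - y^2) - y^2 - 3*y - 2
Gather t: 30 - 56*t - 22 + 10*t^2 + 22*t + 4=10*t^2 - 34*t + 12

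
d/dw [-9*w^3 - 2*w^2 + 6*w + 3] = -27*w^2 - 4*w + 6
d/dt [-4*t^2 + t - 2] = 1 - 8*t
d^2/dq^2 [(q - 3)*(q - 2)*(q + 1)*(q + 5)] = 12*q^2 + 6*q - 38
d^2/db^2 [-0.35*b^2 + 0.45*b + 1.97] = -0.700000000000000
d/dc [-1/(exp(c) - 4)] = exp(c)/(exp(c) - 4)^2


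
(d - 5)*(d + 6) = d^2 + d - 30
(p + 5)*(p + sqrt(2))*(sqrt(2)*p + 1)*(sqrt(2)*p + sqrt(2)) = 2*p^4 + 3*sqrt(2)*p^3 + 12*p^3 + 12*p^2 + 18*sqrt(2)*p^2 + 12*p + 15*sqrt(2)*p + 10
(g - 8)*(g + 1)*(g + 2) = g^3 - 5*g^2 - 22*g - 16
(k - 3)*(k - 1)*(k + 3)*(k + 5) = k^4 + 4*k^3 - 14*k^2 - 36*k + 45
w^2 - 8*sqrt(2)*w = w*(w - 8*sqrt(2))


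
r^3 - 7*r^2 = r^2*(r - 7)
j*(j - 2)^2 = j^3 - 4*j^2 + 4*j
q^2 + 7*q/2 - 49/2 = (q - 7/2)*(q + 7)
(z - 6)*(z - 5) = z^2 - 11*z + 30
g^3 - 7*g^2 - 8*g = g*(g - 8)*(g + 1)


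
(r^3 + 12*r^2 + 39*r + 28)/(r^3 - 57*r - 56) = (r + 4)/(r - 8)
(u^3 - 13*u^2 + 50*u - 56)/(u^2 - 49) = (u^2 - 6*u + 8)/(u + 7)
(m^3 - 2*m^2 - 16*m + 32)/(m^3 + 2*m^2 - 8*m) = (m - 4)/m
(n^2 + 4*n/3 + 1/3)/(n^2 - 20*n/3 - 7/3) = (n + 1)/(n - 7)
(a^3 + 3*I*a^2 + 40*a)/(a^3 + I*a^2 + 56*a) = (a - 5*I)/(a - 7*I)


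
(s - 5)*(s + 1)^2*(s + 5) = s^4 + 2*s^3 - 24*s^2 - 50*s - 25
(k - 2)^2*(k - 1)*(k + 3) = k^4 - 2*k^3 - 7*k^2 + 20*k - 12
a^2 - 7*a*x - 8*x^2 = (a - 8*x)*(a + x)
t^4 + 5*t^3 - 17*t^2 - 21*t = t*(t - 3)*(t + 1)*(t + 7)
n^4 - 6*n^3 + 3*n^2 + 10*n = n*(n - 5)*(n - 2)*(n + 1)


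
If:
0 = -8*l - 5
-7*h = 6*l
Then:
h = 15/28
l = -5/8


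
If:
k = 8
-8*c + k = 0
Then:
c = 1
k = 8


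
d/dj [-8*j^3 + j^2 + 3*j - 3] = -24*j^2 + 2*j + 3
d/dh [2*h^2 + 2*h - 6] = 4*h + 2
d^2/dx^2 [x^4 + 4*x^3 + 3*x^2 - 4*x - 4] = 12*x^2 + 24*x + 6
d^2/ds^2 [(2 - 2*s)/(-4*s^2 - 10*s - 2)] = 2*((s - 1)*(4*s + 5)^2 - 3*(2*s + 1)*(2*s^2 + 5*s + 1))/(2*s^2 + 5*s + 1)^3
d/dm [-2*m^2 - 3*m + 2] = -4*m - 3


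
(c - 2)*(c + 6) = c^2 + 4*c - 12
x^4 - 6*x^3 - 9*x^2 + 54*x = x*(x - 6)*(x - 3)*(x + 3)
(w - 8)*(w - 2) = w^2 - 10*w + 16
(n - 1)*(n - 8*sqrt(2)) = n^2 - 8*sqrt(2)*n - n + 8*sqrt(2)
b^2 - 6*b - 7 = (b - 7)*(b + 1)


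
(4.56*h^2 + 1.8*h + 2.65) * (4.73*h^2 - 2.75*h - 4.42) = 21.5688*h^4 - 4.026*h^3 - 12.5707*h^2 - 15.2435*h - 11.713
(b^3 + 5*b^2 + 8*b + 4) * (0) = 0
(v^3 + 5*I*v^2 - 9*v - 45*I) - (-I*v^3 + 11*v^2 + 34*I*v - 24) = v^3 + I*v^3 - 11*v^2 + 5*I*v^2 - 9*v - 34*I*v + 24 - 45*I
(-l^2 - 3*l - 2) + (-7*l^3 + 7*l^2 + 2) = -7*l^3 + 6*l^2 - 3*l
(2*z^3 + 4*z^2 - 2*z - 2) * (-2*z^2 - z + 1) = -4*z^5 - 10*z^4 + 2*z^3 + 10*z^2 - 2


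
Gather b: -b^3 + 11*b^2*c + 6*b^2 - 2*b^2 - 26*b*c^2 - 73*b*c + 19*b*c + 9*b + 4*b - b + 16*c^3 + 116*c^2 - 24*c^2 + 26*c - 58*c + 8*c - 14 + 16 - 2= -b^3 + b^2*(11*c + 4) + b*(-26*c^2 - 54*c + 12) + 16*c^3 + 92*c^2 - 24*c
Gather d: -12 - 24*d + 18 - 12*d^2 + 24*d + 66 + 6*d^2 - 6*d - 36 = -6*d^2 - 6*d + 36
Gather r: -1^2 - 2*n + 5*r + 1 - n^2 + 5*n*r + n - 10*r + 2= -n^2 - n + r*(5*n - 5) + 2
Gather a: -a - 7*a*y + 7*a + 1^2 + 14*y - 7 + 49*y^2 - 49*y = a*(6 - 7*y) + 49*y^2 - 35*y - 6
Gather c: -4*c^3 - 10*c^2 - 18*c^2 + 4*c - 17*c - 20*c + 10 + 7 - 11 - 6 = -4*c^3 - 28*c^2 - 33*c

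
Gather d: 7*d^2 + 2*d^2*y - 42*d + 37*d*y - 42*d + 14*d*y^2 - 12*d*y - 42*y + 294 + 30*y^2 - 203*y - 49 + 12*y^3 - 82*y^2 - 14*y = d^2*(2*y + 7) + d*(14*y^2 + 25*y - 84) + 12*y^3 - 52*y^2 - 259*y + 245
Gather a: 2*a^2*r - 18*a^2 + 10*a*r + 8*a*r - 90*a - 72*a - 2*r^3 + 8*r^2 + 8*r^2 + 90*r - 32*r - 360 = a^2*(2*r - 18) + a*(18*r - 162) - 2*r^3 + 16*r^2 + 58*r - 360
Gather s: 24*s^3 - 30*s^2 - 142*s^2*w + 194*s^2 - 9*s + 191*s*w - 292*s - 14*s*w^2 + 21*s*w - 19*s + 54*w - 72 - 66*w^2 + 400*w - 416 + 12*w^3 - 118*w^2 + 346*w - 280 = 24*s^3 + s^2*(164 - 142*w) + s*(-14*w^2 + 212*w - 320) + 12*w^3 - 184*w^2 + 800*w - 768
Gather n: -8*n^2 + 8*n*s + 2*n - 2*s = -8*n^2 + n*(8*s + 2) - 2*s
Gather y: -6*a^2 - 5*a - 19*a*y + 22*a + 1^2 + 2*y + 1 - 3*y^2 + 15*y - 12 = -6*a^2 + 17*a - 3*y^2 + y*(17 - 19*a) - 10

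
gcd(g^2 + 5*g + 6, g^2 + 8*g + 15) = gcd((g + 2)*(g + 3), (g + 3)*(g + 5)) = g + 3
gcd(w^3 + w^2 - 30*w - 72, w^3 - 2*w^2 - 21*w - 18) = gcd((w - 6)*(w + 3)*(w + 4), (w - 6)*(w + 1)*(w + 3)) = w^2 - 3*w - 18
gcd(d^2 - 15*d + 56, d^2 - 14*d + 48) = d - 8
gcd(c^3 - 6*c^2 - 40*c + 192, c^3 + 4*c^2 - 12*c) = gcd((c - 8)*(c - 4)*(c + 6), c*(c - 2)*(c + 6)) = c + 6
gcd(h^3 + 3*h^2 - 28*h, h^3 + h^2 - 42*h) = h^2 + 7*h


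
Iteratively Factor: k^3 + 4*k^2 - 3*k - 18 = (k + 3)*(k^2 + k - 6) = (k - 2)*(k + 3)*(k + 3)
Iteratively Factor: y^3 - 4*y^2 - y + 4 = (y + 1)*(y^2 - 5*y + 4) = (y - 4)*(y + 1)*(y - 1)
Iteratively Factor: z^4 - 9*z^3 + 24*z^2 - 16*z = (z - 1)*(z^3 - 8*z^2 + 16*z) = (z - 4)*(z - 1)*(z^2 - 4*z) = z*(z - 4)*(z - 1)*(z - 4)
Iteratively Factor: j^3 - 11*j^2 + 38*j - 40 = (j - 2)*(j^2 - 9*j + 20) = (j - 5)*(j - 2)*(j - 4)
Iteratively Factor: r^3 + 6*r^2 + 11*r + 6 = (r + 1)*(r^2 + 5*r + 6) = (r + 1)*(r + 3)*(r + 2)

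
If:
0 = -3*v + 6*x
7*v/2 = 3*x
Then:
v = 0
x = 0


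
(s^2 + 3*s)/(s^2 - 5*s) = (s + 3)/(s - 5)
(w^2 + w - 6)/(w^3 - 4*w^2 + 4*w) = (w + 3)/(w*(w - 2))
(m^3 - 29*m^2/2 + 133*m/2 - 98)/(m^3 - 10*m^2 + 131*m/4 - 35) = 2*(m - 7)/(2*m - 5)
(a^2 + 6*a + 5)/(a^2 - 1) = (a + 5)/(a - 1)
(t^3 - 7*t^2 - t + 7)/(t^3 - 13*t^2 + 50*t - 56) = (t^2 - 1)/(t^2 - 6*t + 8)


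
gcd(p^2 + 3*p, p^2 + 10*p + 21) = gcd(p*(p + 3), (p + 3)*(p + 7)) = p + 3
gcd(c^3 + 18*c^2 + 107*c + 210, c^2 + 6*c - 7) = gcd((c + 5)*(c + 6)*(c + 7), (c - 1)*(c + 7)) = c + 7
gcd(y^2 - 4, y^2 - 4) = y^2 - 4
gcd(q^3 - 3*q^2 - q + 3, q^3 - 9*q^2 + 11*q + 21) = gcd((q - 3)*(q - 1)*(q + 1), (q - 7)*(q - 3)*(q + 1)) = q^2 - 2*q - 3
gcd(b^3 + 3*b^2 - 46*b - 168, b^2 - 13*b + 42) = b - 7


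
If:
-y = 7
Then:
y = -7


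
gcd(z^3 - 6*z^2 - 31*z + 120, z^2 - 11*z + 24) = z^2 - 11*z + 24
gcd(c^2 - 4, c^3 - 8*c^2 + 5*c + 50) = c + 2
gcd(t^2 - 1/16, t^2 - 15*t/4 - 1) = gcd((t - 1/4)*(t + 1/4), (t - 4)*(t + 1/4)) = t + 1/4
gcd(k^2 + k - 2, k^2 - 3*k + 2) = k - 1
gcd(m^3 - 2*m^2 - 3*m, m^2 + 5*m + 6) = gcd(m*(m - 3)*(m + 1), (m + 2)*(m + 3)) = 1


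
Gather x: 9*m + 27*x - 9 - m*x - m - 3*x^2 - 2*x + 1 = 8*m - 3*x^2 + x*(25 - m) - 8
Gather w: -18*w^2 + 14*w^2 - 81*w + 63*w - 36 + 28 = -4*w^2 - 18*w - 8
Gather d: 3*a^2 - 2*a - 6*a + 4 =3*a^2 - 8*a + 4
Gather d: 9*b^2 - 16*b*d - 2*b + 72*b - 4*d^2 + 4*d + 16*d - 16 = 9*b^2 + 70*b - 4*d^2 + d*(20 - 16*b) - 16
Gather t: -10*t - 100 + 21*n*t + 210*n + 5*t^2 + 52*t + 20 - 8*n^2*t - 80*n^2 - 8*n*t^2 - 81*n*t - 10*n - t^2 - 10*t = -80*n^2 + 200*n + t^2*(4 - 8*n) + t*(-8*n^2 - 60*n + 32) - 80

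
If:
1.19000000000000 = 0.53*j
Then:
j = 2.25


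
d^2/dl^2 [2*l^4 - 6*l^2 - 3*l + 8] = 24*l^2 - 12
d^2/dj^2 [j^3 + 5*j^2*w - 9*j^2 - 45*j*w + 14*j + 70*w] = 6*j + 10*w - 18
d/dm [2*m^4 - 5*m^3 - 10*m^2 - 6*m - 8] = 8*m^3 - 15*m^2 - 20*m - 6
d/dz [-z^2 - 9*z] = -2*z - 9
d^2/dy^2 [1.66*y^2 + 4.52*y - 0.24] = 3.32000000000000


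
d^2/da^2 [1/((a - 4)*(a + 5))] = 2*((a - 4)^2 + (a - 4)*(a + 5) + (a + 5)^2)/((a - 4)^3*(a + 5)^3)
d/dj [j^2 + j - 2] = 2*j + 1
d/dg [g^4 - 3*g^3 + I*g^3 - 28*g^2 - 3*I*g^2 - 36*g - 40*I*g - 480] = 4*g^3 + g^2*(-9 + 3*I) + g*(-56 - 6*I) - 36 - 40*I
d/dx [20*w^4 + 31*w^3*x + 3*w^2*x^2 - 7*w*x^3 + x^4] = 31*w^3 + 6*w^2*x - 21*w*x^2 + 4*x^3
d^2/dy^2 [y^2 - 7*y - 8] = 2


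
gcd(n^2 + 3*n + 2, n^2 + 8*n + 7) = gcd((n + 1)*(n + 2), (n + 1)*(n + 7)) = n + 1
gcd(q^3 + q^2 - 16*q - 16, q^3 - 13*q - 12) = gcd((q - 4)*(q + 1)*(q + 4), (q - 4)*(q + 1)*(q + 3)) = q^2 - 3*q - 4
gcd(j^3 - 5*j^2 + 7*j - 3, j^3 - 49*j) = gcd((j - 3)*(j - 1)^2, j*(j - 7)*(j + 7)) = 1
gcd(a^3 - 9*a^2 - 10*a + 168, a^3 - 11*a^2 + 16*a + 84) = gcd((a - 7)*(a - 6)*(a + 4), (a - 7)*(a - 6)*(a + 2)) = a^2 - 13*a + 42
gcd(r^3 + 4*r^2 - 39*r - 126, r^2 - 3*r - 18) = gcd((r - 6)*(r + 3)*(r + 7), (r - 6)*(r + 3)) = r^2 - 3*r - 18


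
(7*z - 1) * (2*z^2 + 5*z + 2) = 14*z^3 + 33*z^2 + 9*z - 2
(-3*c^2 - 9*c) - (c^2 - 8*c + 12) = -4*c^2 - c - 12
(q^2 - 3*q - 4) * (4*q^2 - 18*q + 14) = 4*q^4 - 30*q^3 + 52*q^2 + 30*q - 56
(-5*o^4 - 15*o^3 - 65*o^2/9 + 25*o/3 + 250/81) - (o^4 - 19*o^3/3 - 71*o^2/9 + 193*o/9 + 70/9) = -6*o^4 - 26*o^3/3 + 2*o^2/3 - 118*o/9 - 380/81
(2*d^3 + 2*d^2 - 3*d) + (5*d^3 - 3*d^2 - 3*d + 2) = 7*d^3 - d^2 - 6*d + 2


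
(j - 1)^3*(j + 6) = j^4 + 3*j^3 - 15*j^2 + 17*j - 6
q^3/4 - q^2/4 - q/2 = q*(q/4 + 1/4)*(q - 2)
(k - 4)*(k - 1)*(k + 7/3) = k^3 - 8*k^2/3 - 23*k/3 + 28/3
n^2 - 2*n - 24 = (n - 6)*(n + 4)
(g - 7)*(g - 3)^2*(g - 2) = g^4 - 15*g^3 + 77*g^2 - 165*g + 126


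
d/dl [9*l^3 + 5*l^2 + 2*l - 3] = 27*l^2 + 10*l + 2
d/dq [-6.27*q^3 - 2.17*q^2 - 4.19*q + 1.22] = -18.81*q^2 - 4.34*q - 4.19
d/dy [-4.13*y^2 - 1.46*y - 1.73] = -8.26*y - 1.46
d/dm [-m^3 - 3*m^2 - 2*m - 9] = -3*m^2 - 6*m - 2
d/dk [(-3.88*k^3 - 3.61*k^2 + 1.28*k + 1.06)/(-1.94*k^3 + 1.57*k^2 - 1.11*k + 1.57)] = (-13.095*k^4 + 13.58*k^3 - 10.1081*k^2 - 14.6638*k + 3.1862)/(3.7636*k^6 - 6.0916*k^5 + 6.7717*k^4 - 9.577*k^3 + 6.1619*k^2 - 3.4854*k + 2.4649)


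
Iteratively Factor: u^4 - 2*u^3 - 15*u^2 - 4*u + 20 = (u + 2)*(u^3 - 4*u^2 - 7*u + 10) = (u - 5)*(u + 2)*(u^2 + u - 2) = (u - 5)*(u - 1)*(u + 2)*(u + 2)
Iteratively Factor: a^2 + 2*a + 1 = (a + 1)*(a + 1)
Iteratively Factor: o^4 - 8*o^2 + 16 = (o + 2)*(o^3 - 2*o^2 - 4*o + 8) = (o - 2)*(o + 2)*(o^2 - 4) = (o - 2)*(o + 2)^2*(o - 2)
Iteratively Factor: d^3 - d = (d - 1)*(d^2 + d) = d*(d - 1)*(d + 1)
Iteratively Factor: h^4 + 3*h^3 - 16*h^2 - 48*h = (h - 4)*(h^3 + 7*h^2 + 12*h) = h*(h - 4)*(h^2 + 7*h + 12) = h*(h - 4)*(h + 4)*(h + 3)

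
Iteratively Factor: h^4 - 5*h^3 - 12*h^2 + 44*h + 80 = (h + 2)*(h^3 - 7*h^2 + 2*h + 40) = (h - 4)*(h + 2)*(h^2 - 3*h - 10) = (h - 4)*(h + 2)^2*(h - 5)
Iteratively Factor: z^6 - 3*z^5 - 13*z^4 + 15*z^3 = (z - 5)*(z^5 + 2*z^4 - 3*z^3) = z*(z - 5)*(z^4 + 2*z^3 - 3*z^2) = z^2*(z - 5)*(z^3 + 2*z^2 - 3*z) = z^2*(z - 5)*(z - 1)*(z^2 + 3*z) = z^3*(z - 5)*(z - 1)*(z + 3)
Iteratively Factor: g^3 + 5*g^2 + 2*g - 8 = (g - 1)*(g^2 + 6*g + 8) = (g - 1)*(g + 4)*(g + 2)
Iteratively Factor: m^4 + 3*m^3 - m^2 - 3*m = (m - 1)*(m^3 + 4*m^2 + 3*m) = (m - 1)*(m + 3)*(m^2 + m) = m*(m - 1)*(m + 3)*(m + 1)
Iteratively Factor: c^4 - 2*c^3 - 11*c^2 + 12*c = (c - 1)*(c^3 - c^2 - 12*c) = (c - 4)*(c - 1)*(c^2 + 3*c) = (c - 4)*(c - 1)*(c + 3)*(c)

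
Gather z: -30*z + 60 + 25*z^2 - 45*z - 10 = 25*z^2 - 75*z + 50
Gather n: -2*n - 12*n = -14*n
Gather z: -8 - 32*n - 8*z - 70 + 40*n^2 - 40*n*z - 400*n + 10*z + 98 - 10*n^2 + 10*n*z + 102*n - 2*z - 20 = 30*n^2 - 30*n*z - 330*n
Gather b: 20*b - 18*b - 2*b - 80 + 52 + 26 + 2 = 0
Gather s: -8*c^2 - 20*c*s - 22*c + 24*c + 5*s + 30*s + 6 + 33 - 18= -8*c^2 + 2*c + s*(35 - 20*c) + 21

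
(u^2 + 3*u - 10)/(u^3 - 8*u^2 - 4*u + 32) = (u + 5)/(u^2 - 6*u - 16)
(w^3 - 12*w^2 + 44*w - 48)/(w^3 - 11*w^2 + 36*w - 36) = (w - 4)/(w - 3)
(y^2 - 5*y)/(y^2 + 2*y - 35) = y/(y + 7)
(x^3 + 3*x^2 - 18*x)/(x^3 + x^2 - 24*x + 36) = x/(x - 2)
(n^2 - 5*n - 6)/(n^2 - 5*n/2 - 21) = 2*(n + 1)/(2*n + 7)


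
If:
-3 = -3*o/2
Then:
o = 2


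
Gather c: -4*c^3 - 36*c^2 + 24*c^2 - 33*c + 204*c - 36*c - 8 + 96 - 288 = -4*c^3 - 12*c^2 + 135*c - 200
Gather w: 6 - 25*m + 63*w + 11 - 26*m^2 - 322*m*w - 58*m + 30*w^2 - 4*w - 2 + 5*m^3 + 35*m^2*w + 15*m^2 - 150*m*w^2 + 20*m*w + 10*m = 5*m^3 - 11*m^2 - 73*m + w^2*(30 - 150*m) + w*(35*m^2 - 302*m + 59) + 15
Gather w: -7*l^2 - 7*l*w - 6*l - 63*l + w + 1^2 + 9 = -7*l^2 - 69*l + w*(1 - 7*l) + 10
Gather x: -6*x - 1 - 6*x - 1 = -12*x - 2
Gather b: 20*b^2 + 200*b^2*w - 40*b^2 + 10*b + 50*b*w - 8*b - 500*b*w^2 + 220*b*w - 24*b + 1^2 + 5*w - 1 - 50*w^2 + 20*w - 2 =b^2*(200*w - 20) + b*(-500*w^2 + 270*w - 22) - 50*w^2 + 25*w - 2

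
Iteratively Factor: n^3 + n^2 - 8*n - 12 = (n - 3)*(n^2 + 4*n + 4) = (n - 3)*(n + 2)*(n + 2)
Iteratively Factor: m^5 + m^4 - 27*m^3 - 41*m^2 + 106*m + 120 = (m + 1)*(m^4 - 27*m^2 - 14*m + 120) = (m - 5)*(m + 1)*(m^3 + 5*m^2 - 2*m - 24) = (m - 5)*(m + 1)*(m + 4)*(m^2 + m - 6) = (m - 5)*(m + 1)*(m + 3)*(m + 4)*(m - 2)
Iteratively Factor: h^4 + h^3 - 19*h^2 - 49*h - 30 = (h + 3)*(h^3 - 2*h^2 - 13*h - 10) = (h + 1)*(h + 3)*(h^2 - 3*h - 10) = (h + 1)*(h + 2)*(h + 3)*(h - 5)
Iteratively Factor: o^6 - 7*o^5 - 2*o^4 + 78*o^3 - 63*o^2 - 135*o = (o + 3)*(o^5 - 10*o^4 + 28*o^3 - 6*o^2 - 45*o) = (o + 1)*(o + 3)*(o^4 - 11*o^3 + 39*o^2 - 45*o) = o*(o + 1)*(o + 3)*(o^3 - 11*o^2 + 39*o - 45) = o*(o - 5)*(o + 1)*(o + 3)*(o^2 - 6*o + 9) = o*(o - 5)*(o - 3)*(o + 1)*(o + 3)*(o - 3)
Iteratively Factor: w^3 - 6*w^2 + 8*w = (w - 4)*(w^2 - 2*w) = w*(w - 4)*(w - 2)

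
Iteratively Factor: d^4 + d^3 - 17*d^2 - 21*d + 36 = (d - 1)*(d^3 + 2*d^2 - 15*d - 36) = (d - 4)*(d - 1)*(d^2 + 6*d + 9) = (d - 4)*(d - 1)*(d + 3)*(d + 3)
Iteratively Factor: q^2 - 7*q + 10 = (q - 2)*(q - 5)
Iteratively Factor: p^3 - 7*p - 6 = (p - 3)*(p^2 + 3*p + 2) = (p - 3)*(p + 1)*(p + 2)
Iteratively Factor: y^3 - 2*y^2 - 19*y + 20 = (y - 5)*(y^2 + 3*y - 4) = (y - 5)*(y + 4)*(y - 1)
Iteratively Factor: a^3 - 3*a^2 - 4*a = (a - 4)*(a^2 + a) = (a - 4)*(a + 1)*(a)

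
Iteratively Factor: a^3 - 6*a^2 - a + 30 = (a + 2)*(a^2 - 8*a + 15) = (a - 5)*(a + 2)*(a - 3)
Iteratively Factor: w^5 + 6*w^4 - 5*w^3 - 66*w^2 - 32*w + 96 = (w - 1)*(w^4 + 7*w^3 + 2*w^2 - 64*w - 96) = (w - 1)*(w + 2)*(w^3 + 5*w^2 - 8*w - 48) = (w - 1)*(w + 2)*(w + 4)*(w^2 + w - 12) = (w - 3)*(w - 1)*(w + 2)*(w + 4)*(w + 4)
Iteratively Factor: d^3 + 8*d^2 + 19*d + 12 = (d + 4)*(d^2 + 4*d + 3) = (d + 3)*(d + 4)*(d + 1)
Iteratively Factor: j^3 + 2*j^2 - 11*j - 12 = (j + 1)*(j^2 + j - 12) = (j + 1)*(j + 4)*(j - 3)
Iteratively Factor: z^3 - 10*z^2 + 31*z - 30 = (z - 5)*(z^2 - 5*z + 6) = (z - 5)*(z - 3)*(z - 2)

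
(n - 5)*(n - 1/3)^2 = n^3 - 17*n^2/3 + 31*n/9 - 5/9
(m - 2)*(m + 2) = m^2 - 4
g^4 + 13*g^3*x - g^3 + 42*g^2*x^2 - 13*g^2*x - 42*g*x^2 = g*(g - 1)*(g + 6*x)*(g + 7*x)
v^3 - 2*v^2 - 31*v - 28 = (v - 7)*(v + 1)*(v + 4)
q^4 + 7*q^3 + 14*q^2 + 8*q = q*(q + 1)*(q + 2)*(q + 4)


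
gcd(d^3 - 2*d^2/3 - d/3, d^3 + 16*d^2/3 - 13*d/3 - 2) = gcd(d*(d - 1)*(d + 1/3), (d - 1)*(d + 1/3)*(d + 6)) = d^2 - 2*d/3 - 1/3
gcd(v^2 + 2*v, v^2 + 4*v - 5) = 1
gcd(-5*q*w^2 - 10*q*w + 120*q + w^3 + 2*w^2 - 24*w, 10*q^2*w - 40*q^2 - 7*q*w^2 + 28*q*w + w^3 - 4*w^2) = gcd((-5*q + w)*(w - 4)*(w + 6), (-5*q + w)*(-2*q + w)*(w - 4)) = 5*q*w - 20*q - w^2 + 4*w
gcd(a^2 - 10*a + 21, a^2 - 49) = a - 7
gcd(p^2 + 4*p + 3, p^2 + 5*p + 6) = p + 3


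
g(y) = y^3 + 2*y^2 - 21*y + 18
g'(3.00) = 18.00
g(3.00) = 0.00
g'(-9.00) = 186.00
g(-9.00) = -360.00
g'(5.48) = 91.01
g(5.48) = 127.55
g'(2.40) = 5.88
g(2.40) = -7.06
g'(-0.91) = -22.16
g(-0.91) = 38.01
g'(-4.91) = 31.68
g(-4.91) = 50.96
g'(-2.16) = -15.64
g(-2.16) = 62.61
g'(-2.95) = -6.69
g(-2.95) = 71.68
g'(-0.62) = -22.33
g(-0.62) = 31.55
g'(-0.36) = -22.05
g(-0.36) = 25.77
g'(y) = 3*y^2 + 4*y - 21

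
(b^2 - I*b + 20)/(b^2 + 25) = (b + 4*I)/(b + 5*I)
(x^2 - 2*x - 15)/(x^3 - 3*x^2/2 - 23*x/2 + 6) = 2*(x - 5)/(2*x^2 - 9*x + 4)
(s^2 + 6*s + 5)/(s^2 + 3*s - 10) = (s + 1)/(s - 2)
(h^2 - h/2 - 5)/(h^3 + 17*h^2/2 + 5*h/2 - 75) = (h + 2)/(h^2 + 11*h + 30)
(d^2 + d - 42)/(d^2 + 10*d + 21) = (d - 6)/(d + 3)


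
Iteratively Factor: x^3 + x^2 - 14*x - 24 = (x - 4)*(x^2 + 5*x + 6) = (x - 4)*(x + 2)*(x + 3)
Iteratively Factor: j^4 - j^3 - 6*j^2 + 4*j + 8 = (j - 2)*(j^3 + j^2 - 4*j - 4) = (j - 2)^2*(j^2 + 3*j + 2) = (j - 2)^2*(j + 2)*(j + 1)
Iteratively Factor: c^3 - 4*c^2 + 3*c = (c)*(c^2 - 4*c + 3) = c*(c - 3)*(c - 1)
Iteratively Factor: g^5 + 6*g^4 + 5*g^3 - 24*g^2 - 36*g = (g + 3)*(g^4 + 3*g^3 - 4*g^2 - 12*g) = (g - 2)*(g + 3)*(g^3 + 5*g^2 + 6*g) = (g - 2)*(g + 3)^2*(g^2 + 2*g) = g*(g - 2)*(g + 3)^2*(g + 2)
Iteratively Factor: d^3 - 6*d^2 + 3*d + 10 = (d - 2)*(d^2 - 4*d - 5) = (d - 5)*(d - 2)*(d + 1)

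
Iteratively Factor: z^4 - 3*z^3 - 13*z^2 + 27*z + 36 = (z + 1)*(z^3 - 4*z^2 - 9*z + 36) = (z - 3)*(z + 1)*(z^2 - z - 12) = (z - 3)*(z + 1)*(z + 3)*(z - 4)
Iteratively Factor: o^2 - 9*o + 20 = (o - 4)*(o - 5)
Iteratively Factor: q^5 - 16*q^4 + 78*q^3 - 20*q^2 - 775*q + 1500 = (q + 3)*(q^4 - 19*q^3 + 135*q^2 - 425*q + 500) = (q - 5)*(q + 3)*(q^3 - 14*q^2 + 65*q - 100) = (q - 5)*(q - 4)*(q + 3)*(q^2 - 10*q + 25) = (q - 5)^2*(q - 4)*(q + 3)*(q - 5)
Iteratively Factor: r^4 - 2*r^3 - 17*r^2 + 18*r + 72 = (r + 3)*(r^3 - 5*r^2 - 2*r + 24) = (r - 4)*(r + 3)*(r^2 - r - 6) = (r - 4)*(r - 3)*(r + 3)*(r + 2)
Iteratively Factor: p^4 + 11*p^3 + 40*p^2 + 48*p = (p + 3)*(p^3 + 8*p^2 + 16*p) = (p + 3)*(p + 4)*(p^2 + 4*p) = (p + 3)*(p + 4)^2*(p)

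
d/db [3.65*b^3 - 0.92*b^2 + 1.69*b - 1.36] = 10.95*b^2 - 1.84*b + 1.69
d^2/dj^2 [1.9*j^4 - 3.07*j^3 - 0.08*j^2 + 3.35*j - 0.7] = 22.8*j^2 - 18.42*j - 0.16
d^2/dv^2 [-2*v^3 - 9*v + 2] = -12*v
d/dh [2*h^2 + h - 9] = 4*h + 1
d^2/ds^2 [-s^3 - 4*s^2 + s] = -6*s - 8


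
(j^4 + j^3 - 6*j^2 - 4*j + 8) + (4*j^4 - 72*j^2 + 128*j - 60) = 5*j^4 + j^3 - 78*j^2 + 124*j - 52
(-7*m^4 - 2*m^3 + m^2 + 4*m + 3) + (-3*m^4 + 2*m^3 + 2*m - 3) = -10*m^4 + m^2 + 6*m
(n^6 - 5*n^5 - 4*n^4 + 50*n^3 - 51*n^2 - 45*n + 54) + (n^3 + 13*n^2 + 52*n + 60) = n^6 - 5*n^5 - 4*n^4 + 51*n^3 - 38*n^2 + 7*n + 114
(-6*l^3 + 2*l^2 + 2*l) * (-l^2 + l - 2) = 6*l^5 - 8*l^4 + 12*l^3 - 2*l^2 - 4*l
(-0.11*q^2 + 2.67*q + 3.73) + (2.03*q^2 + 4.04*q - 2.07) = 1.92*q^2 + 6.71*q + 1.66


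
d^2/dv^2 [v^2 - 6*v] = 2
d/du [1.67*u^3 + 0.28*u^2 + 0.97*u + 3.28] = 5.01*u^2 + 0.56*u + 0.97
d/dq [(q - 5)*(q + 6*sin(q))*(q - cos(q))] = (q - 5)*(q + 6*sin(q))*(sin(q) + 1) + (q - 5)*(q - cos(q))*(6*cos(q) + 1) + (q + 6*sin(q))*(q - cos(q))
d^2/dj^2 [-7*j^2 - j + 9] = -14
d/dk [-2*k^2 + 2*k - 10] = 2 - 4*k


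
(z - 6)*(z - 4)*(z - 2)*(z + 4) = z^4 - 8*z^3 - 4*z^2 + 128*z - 192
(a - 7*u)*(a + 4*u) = a^2 - 3*a*u - 28*u^2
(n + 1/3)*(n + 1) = n^2 + 4*n/3 + 1/3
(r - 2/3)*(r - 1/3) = r^2 - r + 2/9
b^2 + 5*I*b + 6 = (b - I)*(b + 6*I)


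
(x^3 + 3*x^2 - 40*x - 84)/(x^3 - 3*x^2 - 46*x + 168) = (x + 2)/(x - 4)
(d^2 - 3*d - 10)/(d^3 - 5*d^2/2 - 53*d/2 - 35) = 2*(d - 5)/(2*d^2 - 9*d - 35)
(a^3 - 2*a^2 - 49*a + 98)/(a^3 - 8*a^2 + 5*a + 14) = (a + 7)/(a + 1)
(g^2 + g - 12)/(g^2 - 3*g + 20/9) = 9*(g^2 + g - 12)/(9*g^2 - 27*g + 20)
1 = 1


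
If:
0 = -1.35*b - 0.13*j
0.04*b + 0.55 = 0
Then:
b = -13.75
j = 142.79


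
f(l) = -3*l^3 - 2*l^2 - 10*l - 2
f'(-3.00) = -79.00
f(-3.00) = 91.00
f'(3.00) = -103.00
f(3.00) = -131.00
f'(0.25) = -11.56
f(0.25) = -4.67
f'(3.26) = -118.69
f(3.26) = -159.79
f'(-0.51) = -10.30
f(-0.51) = 2.98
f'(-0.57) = -10.64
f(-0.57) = 3.61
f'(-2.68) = -63.92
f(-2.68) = 68.18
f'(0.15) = -10.80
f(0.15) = -3.56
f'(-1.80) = -31.96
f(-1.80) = 27.02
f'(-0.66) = -11.28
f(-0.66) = 4.59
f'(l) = -9*l^2 - 4*l - 10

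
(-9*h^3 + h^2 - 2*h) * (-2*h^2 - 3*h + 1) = 18*h^5 + 25*h^4 - 8*h^3 + 7*h^2 - 2*h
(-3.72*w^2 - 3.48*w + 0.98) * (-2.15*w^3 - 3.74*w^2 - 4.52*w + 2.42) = 7.998*w^5 + 21.3948*w^4 + 27.7226*w^3 + 3.062*w^2 - 12.8512*w + 2.3716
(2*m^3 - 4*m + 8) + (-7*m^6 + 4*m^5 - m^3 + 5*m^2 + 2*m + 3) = -7*m^6 + 4*m^5 + m^3 + 5*m^2 - 2*m + 11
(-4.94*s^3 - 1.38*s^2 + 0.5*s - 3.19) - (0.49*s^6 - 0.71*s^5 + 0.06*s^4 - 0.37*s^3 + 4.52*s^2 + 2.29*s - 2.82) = -0.49*s^6 + 0.71*s^5 - 0.06*s^4 - 4.57*s^3 - 5.9*s^2 - 1.79*s - 0.37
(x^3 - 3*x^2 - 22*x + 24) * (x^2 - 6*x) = x^5 - 9*x^4 - 4*x^3 + 156*x^2 - 144*x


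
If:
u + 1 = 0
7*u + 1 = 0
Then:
No Solution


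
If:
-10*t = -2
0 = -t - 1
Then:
No Solution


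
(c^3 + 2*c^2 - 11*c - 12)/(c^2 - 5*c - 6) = (c^2 + c - 12)/(c - 6)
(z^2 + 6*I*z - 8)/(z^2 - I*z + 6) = (z + 4*I)/(z - 3*I)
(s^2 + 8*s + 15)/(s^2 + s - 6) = (s + 5)/(s - 2)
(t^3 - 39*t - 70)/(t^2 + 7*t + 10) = t - 7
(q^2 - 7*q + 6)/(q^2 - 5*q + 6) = (q^2 - 7*q + 6)/(q^2 - 5*q + 6)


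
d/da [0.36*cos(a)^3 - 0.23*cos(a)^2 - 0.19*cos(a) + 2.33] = (-1.08*cos(a)^2 + 0.46*cos(a) + 0.19)*sin(a)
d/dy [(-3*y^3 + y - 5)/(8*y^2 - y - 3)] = ((16*y - 1)*(3*y^3 - y + 5) + (9*y^2 - 1)*(-8*y^2 + y + 3))/(-8*y^2 + y + 3)^2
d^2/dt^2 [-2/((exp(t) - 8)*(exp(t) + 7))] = (-8*exp(3*t) + 6*exp(2*t) - 450*exp(t) + 112)*exp(t)/(exp(6*t) - 3*exp(5*t) - 165*exp(4*t) + 335*exp(3*t) + 9240*exp(2*t) - 9408*exp(t) - 175616)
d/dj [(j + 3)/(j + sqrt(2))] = (-3 + sqrt(2))/(j + sqrt(2))^2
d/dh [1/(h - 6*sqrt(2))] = -1/(h - 6*sqrt(2))^2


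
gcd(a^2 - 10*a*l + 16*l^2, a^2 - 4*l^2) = a - 2*l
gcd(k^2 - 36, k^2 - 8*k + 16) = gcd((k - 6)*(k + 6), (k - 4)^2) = 1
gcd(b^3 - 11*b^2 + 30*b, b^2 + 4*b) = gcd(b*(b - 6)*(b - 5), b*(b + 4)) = b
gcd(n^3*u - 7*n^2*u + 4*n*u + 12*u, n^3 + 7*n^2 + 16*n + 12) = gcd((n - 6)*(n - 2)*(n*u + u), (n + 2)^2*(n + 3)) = 1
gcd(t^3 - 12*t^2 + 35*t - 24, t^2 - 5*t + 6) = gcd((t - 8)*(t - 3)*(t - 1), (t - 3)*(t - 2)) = t - 3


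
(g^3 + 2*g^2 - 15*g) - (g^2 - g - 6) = g^3 + g^2 - 14*g + 6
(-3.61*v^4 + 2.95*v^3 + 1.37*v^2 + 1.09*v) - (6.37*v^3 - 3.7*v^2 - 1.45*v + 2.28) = -3.61*v^4 - 3.42*v^3 + 5.07*v^2 + 2.54*v - 2.28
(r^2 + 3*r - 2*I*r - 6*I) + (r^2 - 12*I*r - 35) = 2*r^2 + 3*r - 14*I*r - 35 - 6*I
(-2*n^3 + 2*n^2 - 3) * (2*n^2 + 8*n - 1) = -4*n^5 - 12*n^4 + 18*n^3 - 8*n^2 - 24*n + 3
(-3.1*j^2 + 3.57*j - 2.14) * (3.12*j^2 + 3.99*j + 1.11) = -9.672*j^4 - 1.2306*j^3 + 4.1265*j^2 - 4.5759*j - 2.3754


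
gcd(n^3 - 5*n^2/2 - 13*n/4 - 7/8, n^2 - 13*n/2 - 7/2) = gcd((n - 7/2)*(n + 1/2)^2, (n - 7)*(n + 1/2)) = n + 1/2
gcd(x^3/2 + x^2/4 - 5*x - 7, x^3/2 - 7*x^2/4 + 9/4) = 1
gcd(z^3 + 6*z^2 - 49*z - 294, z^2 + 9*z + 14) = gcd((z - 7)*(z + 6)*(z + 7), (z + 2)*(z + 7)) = z + 7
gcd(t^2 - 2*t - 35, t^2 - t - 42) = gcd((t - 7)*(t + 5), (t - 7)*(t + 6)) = t - 7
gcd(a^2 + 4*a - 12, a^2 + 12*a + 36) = a + 6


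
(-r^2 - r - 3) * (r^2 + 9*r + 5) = -r^4 - 10*r^3 - 17*r^2 - 32*r - 15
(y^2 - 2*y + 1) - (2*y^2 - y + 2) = -y^2 - y - 1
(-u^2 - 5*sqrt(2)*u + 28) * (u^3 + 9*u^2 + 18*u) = -u^5 - 9*u^4 - 5*sqrt(2)*u^4 - 45*sqrt(2)*u^3 + 10*u^3 - 90*sqrt(2)*u^2 + 252*u^2 + 504*u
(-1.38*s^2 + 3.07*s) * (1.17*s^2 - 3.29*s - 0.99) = -1.6146*s^4 + 8.1321*s^3 - 8.7341*s^2 - 3.0393*s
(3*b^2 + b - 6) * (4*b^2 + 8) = 12*b^4 + 4*b^3 + 8*b - 48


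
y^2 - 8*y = y*(y - 8)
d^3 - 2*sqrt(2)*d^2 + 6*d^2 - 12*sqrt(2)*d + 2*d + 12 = (d + 6)*(d - sqrt(2))^2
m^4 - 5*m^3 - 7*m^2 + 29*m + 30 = (m - 5)*(m - 3)*(m + 1)*(m + 2)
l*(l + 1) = l^2 + l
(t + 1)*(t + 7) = t^2 + 8*t + 7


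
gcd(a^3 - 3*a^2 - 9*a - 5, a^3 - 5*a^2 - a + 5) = a^2 - 4*a - 5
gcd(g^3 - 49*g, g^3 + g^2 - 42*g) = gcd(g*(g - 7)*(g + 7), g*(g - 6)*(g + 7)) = g^2 + 7*g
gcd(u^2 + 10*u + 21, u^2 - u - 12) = u + 3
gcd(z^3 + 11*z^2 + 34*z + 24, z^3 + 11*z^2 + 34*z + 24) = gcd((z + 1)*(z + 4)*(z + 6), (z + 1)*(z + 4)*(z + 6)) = z^3 + 11*z^2 + 34*z + 24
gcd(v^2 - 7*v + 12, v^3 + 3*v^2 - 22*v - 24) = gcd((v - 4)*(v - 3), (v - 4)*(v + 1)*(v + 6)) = v - 4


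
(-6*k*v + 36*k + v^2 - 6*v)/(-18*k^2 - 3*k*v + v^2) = (v - 6)/(3*k + v)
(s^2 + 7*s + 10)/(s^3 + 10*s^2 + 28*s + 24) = (s + 5)/(s^2 + 8*s + 12)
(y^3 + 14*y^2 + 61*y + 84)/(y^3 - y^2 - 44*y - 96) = (y + 7)/(y - 8)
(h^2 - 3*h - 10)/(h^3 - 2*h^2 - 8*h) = (h - 5)/(h*(h - 4))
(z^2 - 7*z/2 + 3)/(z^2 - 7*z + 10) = (z - 3/2)/(z - 5)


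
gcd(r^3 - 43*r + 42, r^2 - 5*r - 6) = r - 6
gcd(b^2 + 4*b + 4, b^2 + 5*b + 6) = b + 2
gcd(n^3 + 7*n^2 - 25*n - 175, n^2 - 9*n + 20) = n - 5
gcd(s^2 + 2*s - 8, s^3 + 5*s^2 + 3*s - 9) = 1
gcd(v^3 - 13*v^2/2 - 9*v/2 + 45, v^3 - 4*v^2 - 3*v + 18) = v - 3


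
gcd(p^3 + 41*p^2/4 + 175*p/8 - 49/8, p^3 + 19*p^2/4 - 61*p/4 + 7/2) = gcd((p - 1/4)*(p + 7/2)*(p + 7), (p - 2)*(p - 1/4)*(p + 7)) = p^2 + 27*p/4 - 7/4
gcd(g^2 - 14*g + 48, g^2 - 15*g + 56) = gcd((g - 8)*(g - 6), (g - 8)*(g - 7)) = g - 8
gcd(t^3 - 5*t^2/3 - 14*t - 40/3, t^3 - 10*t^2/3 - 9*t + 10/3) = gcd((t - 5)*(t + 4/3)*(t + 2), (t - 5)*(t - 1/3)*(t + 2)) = t^2 - 3*t - 10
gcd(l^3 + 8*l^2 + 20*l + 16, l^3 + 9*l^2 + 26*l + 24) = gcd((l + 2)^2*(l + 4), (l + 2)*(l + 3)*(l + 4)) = l^2 + 6*l + 8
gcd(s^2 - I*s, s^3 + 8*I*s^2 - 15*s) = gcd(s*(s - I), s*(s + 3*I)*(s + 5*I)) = s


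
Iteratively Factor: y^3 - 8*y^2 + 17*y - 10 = (y - 5)*(y^2 - 3*y + 2) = (y - 5)*(y - 2)*(y - 1)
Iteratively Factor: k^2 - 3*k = (k)*(k - 3)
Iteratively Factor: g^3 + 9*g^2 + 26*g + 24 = (g + 3)*(g^2 + 6*g + 8) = (g + 2)*(g + 3)*(g + 4)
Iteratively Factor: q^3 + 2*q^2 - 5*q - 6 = (q + 1)*(q^2 + q - 6) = (q + 1)*(q + 3)*(q - 2)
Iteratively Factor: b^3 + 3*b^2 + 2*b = (b + 1)*(b^2 + 2*b) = b*(b + 1)*(b + 2)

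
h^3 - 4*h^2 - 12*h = h*(h - 6)*(h + 2)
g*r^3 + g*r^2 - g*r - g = (r - 1)*(r + 1)*(g*r + g)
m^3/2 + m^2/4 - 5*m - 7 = (m/2 + 1)*(m - 7/2)*(m + 2)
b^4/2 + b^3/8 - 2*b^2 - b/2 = b*(b/2 + 1)*(b - 2)*(b + 1/4)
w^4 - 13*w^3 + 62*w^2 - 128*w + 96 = (w - 4)^2*(w - 3)*(w - 2)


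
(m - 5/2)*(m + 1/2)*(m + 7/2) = m^3 + 3*m^2/2 - 33*m/4 - 35/8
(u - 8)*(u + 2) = u^2 - 6*u - 16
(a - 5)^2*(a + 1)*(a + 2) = a^4 - 7*a^3 - 3*a^2 + 55*a + 50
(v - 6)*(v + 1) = v^2 - 5*v - 6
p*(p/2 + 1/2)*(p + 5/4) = p^3/2 + 9*p^2/8 + 5*p/8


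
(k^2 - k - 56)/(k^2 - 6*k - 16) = (k + 7)/(k + 2)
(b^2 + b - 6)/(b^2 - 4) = (b + 3)/(b + 2)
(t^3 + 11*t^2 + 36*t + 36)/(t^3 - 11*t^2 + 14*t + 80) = (t^2 + 9*t + 18)/(t^2 - 13*t + 40)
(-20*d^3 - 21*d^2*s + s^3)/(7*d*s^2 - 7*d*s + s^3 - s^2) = (-20*d^3 - 21*d^2*s + s^3)/(s*(7*d*s - 7*d + s^2 - s))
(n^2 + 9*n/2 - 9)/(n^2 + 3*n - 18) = (n - 3/2)/(n - 3)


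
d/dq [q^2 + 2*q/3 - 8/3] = 2*q + 2/3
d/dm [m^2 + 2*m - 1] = 2*m + 2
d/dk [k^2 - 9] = 2*k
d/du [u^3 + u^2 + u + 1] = 3*u^2 + 2*u + 1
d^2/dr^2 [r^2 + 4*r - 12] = 2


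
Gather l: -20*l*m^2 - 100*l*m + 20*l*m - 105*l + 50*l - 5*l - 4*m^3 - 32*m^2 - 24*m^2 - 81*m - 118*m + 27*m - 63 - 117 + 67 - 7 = l*(-20*m^2 - 80*m - 60) - 4*m^3 - 56*m^2 - 172*m - 120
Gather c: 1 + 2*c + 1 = 2*c + 2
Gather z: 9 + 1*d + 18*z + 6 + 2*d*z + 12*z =d + z*(2*d + 30) + 15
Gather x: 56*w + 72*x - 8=56*w + 72*x - 8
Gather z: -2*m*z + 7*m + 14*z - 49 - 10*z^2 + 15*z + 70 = 7*m - 10*z^2 + z*(29 - 2*m) + 21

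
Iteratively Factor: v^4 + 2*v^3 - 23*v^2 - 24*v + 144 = (v + 4)*(v^3 - 2*v^2 - 15*v + 36) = (v - 3)*(v + 4)*(v^2 + v - 12) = (v - 3)^2*(v + 4)*(v + 4)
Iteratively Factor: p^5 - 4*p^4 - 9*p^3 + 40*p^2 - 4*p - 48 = (p + 1)*(p^4 - 5*p^3 - 4*p^2 + 44*p - 48) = (p + 1)*(p + 3)*(p^3 - 8*p^2 + 20*p - 16) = (p - 2)*(p + 1)*(p + 3)*(p^2 - 6*p + 8) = (p - 4)*(p - 2)*(p + 1)*(p + 3)*(p - 2)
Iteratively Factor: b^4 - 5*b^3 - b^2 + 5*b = (b + 1)*(b^3 - 6*b^2 + 5*b) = (b - 1)*(b + 1)*(b^2 - 5*b) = b*(b - 1)*(b + 1)*(b - 5)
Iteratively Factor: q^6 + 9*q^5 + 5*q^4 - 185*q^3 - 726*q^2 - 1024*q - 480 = (q + 3)*(q^5 + 6*q^4 - 13*q^3 - 146*q^2 - 288*q - 160) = (q - 5)*(q + 3)*(q^4 + 11*q^3 + 42*q^2 + 64*q + 32) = (q - 5)*(q + 3)*(q + 4)*(q^3 + 7*q^2 + 14*q + 8) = (q - 5)*(q + 2)*(q + 3)*(q + 4)*(q^2 + 5*q + 4) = (q - 5)*(q + 2)*(q + 3)*(q + 4)^2*(q + 1)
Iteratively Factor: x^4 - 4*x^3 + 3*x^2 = (x - 1)*(x^3 - 3*x^2) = x*(x - 1)*(x^2 - 3*x) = x^2*(x - 1)*(x - 3)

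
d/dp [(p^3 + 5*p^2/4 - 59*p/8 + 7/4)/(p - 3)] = (16*p^3 - 62*p^2 - 60*p + 163)/(8*(p^2 - 6*p + 9))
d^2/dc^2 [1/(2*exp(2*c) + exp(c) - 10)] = (2*(4*exp(c) + 1)^2*exp(c) - (8*exp(c) + 1)*(2*exp(2*c) + exp(c) - 10))*exp(c)/(2*exp(2*c) + exp(c) - 10)^3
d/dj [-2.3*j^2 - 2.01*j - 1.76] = -4.6*j - 2.01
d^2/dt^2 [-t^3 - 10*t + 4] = -6*t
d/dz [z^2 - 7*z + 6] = 2*z - 7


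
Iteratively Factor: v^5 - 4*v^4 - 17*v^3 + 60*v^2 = (v)*(v^4 - 4*v^3 - 17*v^2 + 60*v) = v*(v - 3)*(v^3 - v^2 - 20*v) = v^2*(v - 3)*(v^2 - v - 20) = v^2*(v - 5)*(v - 3)*(v + 4)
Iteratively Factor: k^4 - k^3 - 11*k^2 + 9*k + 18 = (k + 1)*(k^3 - 2*k^2 - 9*k + 18) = (k - 2)*(k + 1)*(k^2 - 9) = (k - 2)*(k + 1)*(k + 3)*(k - 3)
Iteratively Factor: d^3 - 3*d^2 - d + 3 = (d - 1)*(d^2 - 2*d - 3) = (d - 3)*(d - 1)*(d + 1)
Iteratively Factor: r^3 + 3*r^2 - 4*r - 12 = (r + 3)*(r^2 - 4) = (r + 2)*(r + 3)*(r - 2)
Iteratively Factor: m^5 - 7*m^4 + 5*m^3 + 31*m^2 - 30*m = (m + 2)*(m^4 - 9*m^3 + 23*m^2 - 15*m) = (m - 5)*(m + 2)*(m^3 - 4*m^2 + 3*m) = m*(m - 5)*(m + 2)*(m^2 - 4*m + 3) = m*(m - 5)*(m - 1)*(m + 2)*(m - 3)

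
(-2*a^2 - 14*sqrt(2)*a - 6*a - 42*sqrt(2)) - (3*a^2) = -5*a^2 - 14*sqrt(2)*a - 6*a - 42*sqrt(2)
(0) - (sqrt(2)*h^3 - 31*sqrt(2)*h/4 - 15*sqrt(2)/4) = -sqrt(2)*h^3 + 31*sqrt(2)*h/4 + 15*sqrt(2)/4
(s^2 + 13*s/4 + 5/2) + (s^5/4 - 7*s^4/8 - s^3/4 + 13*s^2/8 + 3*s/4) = s^5/4 - 7*s^4/8 - s^3/4 + 21*s^2/8 + 4*s + 5/2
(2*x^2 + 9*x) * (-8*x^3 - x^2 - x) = -16*x^5 - 74*x^4 - 11*x^3 - 9*x^2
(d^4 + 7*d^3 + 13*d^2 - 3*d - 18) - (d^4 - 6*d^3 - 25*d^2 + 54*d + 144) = 13*d^3 + 38*d^2 - 57*d - 162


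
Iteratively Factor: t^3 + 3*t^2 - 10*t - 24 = (t + 2)*(t^2 + t - 12) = (t + 2)*(t + 4)*(t - 3)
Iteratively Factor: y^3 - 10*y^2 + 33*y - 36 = (y - 3)*(y^2 - 7*y + 12) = (y - 4)*(y - 3)*(y - 3)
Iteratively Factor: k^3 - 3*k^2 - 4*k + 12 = (k - 3)*(k^2 - 4) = (k - 3)*(k + 2)*(k - 2)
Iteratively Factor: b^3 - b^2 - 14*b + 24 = (b + 4)*(b^2 - 5*b + 6) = (b - 3)*(b + 4)*(b - 2)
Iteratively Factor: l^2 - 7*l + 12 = (l - 3)*(l - 4)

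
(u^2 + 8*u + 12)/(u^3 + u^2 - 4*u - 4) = (u + 6)/(u^2 - u - 2)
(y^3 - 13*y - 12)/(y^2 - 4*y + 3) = (y^3 - 13*y - 12)/(y^2 - 4*y + 3)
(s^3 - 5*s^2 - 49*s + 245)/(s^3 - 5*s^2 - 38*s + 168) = (s^2 + 2*s - 35)/(s^2 + 2*s - 24)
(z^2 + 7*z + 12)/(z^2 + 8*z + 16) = (z + 3)/(z + 4)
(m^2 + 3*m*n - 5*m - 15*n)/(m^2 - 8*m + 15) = (m + 3*n)/(m - 3)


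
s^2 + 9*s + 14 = (s + 2)*(s + 7)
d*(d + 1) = d^2 + d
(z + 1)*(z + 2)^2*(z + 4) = z^4 + 9*z^3 + 28*z^2 + 36*z + 16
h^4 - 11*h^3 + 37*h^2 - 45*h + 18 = (h - 6)*(h - 3)*(h - 1)^2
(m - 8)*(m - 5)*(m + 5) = m^3 - 8*m^2 - 25*m + 200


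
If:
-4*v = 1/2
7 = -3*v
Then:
No Solution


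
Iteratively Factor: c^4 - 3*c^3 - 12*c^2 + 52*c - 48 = (c + 4)*(c^3 - 7*c^2 + 16*c - 12) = (c - 2)*(c + 4)*(c^2 - 5*c + 6) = (c - 2)^2*(c + 4)*(c - 3)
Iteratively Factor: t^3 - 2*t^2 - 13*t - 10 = (t - 5)*(t^2 + 3*t + 2) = (t - 5)*(t + 2)*(t + 1)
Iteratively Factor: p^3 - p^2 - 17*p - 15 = (p + 3)*(p^2 - 4*p - 5) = (p + 1)*(p + 3)*(p - 5)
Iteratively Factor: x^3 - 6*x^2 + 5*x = (x)*(x^2 - 6*x + 5) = x*(x - 1)*(x - 5)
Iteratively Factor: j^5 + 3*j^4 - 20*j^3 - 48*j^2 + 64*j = (j + 4)*(j^4 - j^3 - 16*j^2 + 16*j) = (j - 4)*(j + 4)*(j^3 + 3*j^2 - 4*j) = (j - 4)*(j + 4)^2*(j^2 - j) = j*(j - 4)*(j + 4)^2*(j - 1)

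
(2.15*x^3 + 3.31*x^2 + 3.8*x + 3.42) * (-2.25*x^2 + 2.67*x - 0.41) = -4.8375*x^5 - 1.707*x^4 - 0.593799999999999*x^3 + 1.0939*x^2 + 7.5734*x - 1.4022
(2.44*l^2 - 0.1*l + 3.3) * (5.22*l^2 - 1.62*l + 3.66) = 12.7368*l^4 - 4.4748*l^3 + 26.3184*l^2 - 5.712*l + 12.078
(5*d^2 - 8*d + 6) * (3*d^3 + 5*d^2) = 15*d^5 + d^4 - 22*d^3 + 30*d^2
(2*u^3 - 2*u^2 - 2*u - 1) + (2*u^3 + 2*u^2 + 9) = 4*u^3 - 2*u + 8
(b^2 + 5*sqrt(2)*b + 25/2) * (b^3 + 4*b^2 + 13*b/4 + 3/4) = b^5 + 4*b^4 + 5*sqrt(2)*b^4 + 63*b^3/4 + 20*sqrt(2)*b^3 + 65*sqrt(2)*b^2/4 + 203*b^2/4 + 15*sqrt(2)*b/4 + 325*b/8 + 75/8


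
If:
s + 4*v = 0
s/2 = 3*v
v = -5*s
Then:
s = 0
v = 0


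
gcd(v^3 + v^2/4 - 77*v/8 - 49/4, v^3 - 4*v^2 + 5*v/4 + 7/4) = v - 7/2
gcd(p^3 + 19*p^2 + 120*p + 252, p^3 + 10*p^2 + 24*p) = p + 6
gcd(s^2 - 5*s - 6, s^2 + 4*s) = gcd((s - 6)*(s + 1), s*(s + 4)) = 1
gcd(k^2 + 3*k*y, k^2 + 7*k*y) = k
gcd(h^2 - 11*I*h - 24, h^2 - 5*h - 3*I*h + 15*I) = h - 3*I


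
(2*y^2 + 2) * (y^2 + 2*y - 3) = 2*y^4 + 4*y^3 - 4*y^2 + 4*y - 6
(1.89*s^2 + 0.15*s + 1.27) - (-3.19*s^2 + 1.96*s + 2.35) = 5.08*s^2 - 1.81*s - 1.08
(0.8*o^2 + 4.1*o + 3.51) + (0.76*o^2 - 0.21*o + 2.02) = 1.56*o^2 + 3.89*o + 5.53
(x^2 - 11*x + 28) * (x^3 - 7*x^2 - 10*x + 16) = x^5 - 18*x^4 + 95*x^3 - 70*x^2 - 456*x + 448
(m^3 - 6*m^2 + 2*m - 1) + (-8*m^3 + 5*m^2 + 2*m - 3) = -7*m^3 - m^2 + 4*m - 4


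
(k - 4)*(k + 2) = k^2 - 2*k - 8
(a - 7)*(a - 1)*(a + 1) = a^3 - 7*a^2 - a + 7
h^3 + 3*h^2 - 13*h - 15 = (h - 3)*(h + 1)*(h + 5)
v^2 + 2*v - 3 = (v - 1)*(v + 3)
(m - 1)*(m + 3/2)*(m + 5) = m^3 + 11*m^2/2 + m - 15/2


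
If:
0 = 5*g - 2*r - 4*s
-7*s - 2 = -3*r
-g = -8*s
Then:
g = 16/47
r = 36/47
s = 2/47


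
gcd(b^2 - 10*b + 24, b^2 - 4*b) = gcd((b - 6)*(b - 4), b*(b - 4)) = b - 4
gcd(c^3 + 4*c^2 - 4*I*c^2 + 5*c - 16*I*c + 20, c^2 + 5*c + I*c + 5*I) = c + I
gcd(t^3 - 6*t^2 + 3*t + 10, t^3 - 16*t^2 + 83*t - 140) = t - 5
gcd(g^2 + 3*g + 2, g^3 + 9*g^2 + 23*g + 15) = g + 1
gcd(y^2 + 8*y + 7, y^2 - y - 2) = y + 1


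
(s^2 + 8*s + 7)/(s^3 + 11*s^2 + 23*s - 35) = (s + 1)/(s^2 + 4*s - 5)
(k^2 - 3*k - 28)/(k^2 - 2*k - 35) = (k + 4)/(k + 5)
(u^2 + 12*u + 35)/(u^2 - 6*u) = (u^2 + 12*u + 35)/(u*(u - 6))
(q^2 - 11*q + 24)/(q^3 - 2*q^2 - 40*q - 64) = (q - 3)/(q^2 + 6*q + 8)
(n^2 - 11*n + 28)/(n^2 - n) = (n^2 - 11*n + 28)/(n*(n - 1))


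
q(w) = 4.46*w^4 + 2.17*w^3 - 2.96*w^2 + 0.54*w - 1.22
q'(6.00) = 4052.82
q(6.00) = 6144.34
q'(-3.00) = -404.79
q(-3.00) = 273.19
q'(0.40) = 0.36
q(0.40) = -1.22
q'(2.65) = 362.56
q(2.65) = 239.75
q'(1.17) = 31.10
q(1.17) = 7.19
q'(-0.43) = 2.87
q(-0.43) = -2.02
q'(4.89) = 2213.29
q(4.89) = 2734.56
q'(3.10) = 576.22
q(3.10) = 448.55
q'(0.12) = -0.05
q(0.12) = -1.19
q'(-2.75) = -304.96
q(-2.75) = 184.85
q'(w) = 17.84*w^3 + 6.51*w^2 - 5.92*w + 0.54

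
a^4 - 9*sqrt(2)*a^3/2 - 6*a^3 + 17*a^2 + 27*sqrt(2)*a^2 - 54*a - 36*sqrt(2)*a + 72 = (a - 4)*(a - 2)*(a - 3*sqrt(2))*(a - 3*sqrt(2)/2)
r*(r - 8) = r^2 - 8*r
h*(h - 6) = h^2 - 6*h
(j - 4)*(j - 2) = j^2 - 6*j + 8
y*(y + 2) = y^2 + 2*y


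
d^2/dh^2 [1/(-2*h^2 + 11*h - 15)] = 2*(4*h^2 - 22*h - (4*h - 11)^2 + 30)/(2*h^2 - 11*h + 15)^3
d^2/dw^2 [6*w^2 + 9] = 12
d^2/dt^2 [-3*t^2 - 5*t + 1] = -6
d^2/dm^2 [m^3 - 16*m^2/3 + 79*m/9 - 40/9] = 6*m - 32/3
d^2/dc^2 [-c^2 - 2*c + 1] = -2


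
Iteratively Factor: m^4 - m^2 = (m - 1)*(m^3 + m^2) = (m - 1)*(m + 1)*(m^2) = m*(m - 1)*(m + 1)*(m)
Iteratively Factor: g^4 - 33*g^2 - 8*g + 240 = (g - 3)*(g^3 + 3*g^2 - 24*g - 80) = (g - 5)*(g - 3)*(g^2 + 8*g + 16) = (g - 5)*(g - 3)*(g + 4)*(g + 4)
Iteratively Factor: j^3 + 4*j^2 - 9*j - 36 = (j + 4)*(j^2 - 9) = (j - 3)*(j + 4)*(j + 3)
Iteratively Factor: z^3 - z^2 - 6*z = (z + 2)*(z^2 - 3*z) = z*(z + 2)*(z - 3)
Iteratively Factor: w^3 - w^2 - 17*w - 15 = (w - 5)*(w^2 + 4*w + 3) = (w - 5)*(w + 1)*(w + 3)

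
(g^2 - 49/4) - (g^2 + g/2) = -g/2 - 49/4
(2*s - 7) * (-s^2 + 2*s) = -2*s^3 + 11*s^2 - 14*s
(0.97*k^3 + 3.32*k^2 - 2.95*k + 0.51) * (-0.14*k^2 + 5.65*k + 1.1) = -0.1358*k^5 + 5.0157*k^4 + 20.238*k^3 - 13.0869*k^2 - 0.3635*k + 0.561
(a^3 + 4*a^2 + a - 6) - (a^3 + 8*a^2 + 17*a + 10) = -4*a^2 - 16*a - 16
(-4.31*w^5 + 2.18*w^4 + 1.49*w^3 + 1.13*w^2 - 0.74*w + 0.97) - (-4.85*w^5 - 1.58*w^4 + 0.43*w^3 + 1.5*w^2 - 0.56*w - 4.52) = 0.54*w^5 + 3.76*w^4 + 1.06*w^3 - 0.37*w^2 - 0.18*w + 5.49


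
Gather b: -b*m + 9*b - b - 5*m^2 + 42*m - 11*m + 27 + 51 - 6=b*(8 - m) - 5*m^2 + 31*m + 72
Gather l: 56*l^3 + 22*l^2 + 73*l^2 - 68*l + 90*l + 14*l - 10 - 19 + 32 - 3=56*l^3 + 95*l^2 + 36*l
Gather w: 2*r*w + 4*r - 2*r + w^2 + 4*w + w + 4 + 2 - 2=2*r + w^2 + w*(2*r + 5) + 4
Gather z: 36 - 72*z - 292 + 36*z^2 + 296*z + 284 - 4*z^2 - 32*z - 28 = 32*z^2 + 192*z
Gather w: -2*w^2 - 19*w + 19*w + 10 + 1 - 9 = 2 - 2*w^2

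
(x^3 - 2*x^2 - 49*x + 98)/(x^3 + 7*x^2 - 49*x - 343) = (x - 2)/(x + 7)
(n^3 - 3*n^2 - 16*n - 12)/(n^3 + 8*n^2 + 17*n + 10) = (n - 6)/(n + 5)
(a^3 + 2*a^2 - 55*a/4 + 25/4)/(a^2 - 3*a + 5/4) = a + 5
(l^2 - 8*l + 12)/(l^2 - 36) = (l - 2)/(l + 6)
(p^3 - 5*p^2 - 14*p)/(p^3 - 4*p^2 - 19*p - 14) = p/(p + 1)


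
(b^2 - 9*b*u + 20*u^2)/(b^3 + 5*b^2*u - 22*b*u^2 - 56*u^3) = (b - 5*u)/(b^2 + 9*b*u + 14*u^2)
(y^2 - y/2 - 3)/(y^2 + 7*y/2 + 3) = (y - 2)/(y + 2)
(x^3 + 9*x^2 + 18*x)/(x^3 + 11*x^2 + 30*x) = (x + 3)/(x + 5)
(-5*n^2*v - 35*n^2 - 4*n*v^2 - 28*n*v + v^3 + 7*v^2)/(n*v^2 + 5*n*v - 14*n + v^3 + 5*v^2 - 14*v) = (-5*n + v)/(v - 2)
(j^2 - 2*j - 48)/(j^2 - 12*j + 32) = (j + 6)/(j - 4)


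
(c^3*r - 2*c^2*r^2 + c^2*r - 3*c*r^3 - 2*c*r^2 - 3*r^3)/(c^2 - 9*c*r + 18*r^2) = r*(-c^2 - c*r - c - r)/(-c + 6*r)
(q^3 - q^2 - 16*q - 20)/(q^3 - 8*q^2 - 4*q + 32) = (q^2 - 3*q - 10)/(q^2 - 10*q + 16)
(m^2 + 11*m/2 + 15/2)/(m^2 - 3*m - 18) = (m + 5/2)/(m - 6)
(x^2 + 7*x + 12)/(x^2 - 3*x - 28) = (x + 3)/(x - 7)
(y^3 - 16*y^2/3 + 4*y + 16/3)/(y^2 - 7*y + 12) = (3*y^2 - 4*y - 4)/(3*(y - 3))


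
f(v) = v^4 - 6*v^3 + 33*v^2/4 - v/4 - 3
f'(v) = 4*v^3 - 18*v^2 + 33*v/2 - 1/4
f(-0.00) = -3.00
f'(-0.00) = -0.25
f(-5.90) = 2729.67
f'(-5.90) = -1545.70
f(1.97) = -2.29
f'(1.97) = -7.02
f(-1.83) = 73.07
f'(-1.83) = -115.24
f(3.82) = -5.09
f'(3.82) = 23.09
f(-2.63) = 211.71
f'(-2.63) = -240.91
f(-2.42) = 165.25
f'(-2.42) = -202.29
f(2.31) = -5.04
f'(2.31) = -8.88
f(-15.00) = 72732.00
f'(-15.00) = -17797.75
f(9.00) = 2850.00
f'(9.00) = 1606.25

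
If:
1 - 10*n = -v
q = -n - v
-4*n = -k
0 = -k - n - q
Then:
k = 2/3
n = 1/6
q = -5/6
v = 2/3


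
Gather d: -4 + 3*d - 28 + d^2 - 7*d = d^2 - 4*d - 32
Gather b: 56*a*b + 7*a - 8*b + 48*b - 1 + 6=7*a + b*(56*a + 40) + 5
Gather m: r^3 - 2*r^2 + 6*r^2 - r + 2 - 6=r^3 + 4*r^2 - r - 4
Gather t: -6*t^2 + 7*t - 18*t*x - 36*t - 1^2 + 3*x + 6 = -6*t^2 + t*(-18*x - 29) + 3*x + 5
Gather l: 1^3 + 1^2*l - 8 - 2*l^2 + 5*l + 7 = -2*l^2 + 6*l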